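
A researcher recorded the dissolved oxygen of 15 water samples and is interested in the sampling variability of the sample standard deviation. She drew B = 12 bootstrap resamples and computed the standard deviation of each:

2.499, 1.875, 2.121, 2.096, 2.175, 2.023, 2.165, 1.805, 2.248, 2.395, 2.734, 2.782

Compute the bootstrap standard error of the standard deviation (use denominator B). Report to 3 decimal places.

SE* = 0.295

Bootstrap SE is the standard deviation of the 12 replicate standard deviations.
Mean of replicates: (2.499 + 1.875 + 2.121 + 2.096 + 2.175 + 2.023 + 2.165 + 1.805 + 2.248 + 2.395 + 2.734 + 2.782) / 12 = 26.9180 / 12 = 2.2432
Sum of squared deviations: (+0.2558)² + (−0.3682)² + (−0.1222)² + (−0.1472)² + (−0.0682)² + (−0.2202)² + (−0.0782)² + (−0.4382)² + (+0.0048)² + (+0.1518)² + (+0.4908)² + (+0.5388)² = 1.0431
Variance = 1.0431 / 12 = 0.0869
SE* = √0.0869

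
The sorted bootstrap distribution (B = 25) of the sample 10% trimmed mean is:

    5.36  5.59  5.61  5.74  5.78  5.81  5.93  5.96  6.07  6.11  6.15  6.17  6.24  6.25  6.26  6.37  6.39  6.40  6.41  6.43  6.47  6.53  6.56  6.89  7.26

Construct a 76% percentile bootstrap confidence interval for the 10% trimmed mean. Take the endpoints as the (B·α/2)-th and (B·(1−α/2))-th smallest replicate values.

(5.61, 6.53)

α = 0.24; lower rank = 25 × 0.120 = 3; upper rank = 25 × 0.880 = 22.
The 3rd smallest replicate is 5.61; the 22nd is 6.53.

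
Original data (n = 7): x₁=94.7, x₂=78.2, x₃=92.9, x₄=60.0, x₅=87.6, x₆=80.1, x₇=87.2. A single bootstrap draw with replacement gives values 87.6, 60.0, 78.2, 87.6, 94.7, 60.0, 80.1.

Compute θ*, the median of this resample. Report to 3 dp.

Sorted: 60.0, 60.0, 78.2, 80.1, 87.6, 87.6, 94.7
Median = middle value = 80.100

θ* = 80.100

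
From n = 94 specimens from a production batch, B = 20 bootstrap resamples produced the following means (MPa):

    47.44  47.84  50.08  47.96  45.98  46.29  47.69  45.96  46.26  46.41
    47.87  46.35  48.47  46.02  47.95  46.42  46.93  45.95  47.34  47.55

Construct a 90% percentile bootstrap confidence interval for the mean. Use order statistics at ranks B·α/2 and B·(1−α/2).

(45.95, 48.47)

Sorted replicates: 45.95, 45.96, 45.98, 46.02, 46.26, 46.29, 46.35, 46.41, 46.42, 46.93, 47.34, 47.44, 47.55, 47.69, 47.84, 47.87, 47.95, 47.96, 48.47, 50.08
α = 0.10; lower rank = 20 × 0.050 = 1; upper rank = 20 × 0.950 = 19.
The 1st smallest replicate is 45.95; the 19th is 48.47.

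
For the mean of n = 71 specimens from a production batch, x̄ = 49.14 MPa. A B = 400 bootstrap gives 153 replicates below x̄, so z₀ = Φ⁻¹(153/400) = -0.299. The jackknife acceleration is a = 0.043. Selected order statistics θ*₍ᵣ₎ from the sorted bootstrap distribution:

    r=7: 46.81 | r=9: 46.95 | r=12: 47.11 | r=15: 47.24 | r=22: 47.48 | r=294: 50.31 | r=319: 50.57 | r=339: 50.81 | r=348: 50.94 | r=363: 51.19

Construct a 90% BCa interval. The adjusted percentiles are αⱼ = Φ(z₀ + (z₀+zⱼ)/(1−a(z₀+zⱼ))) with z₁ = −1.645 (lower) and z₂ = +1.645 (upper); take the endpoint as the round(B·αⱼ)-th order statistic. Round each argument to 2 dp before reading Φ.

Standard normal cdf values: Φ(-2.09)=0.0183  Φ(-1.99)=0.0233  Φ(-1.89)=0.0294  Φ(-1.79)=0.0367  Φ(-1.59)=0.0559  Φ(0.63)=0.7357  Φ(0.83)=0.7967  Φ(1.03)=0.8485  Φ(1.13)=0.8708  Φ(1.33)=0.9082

(46.81, 50.94)

Lower: z₀ + z₁ = -0.299 + (-1.645) = -1.944; 1 − a(z₀+z₁) = 1 − (0.043)(-1.944) = 1.0836; argument = -0.299 + (-1.944)/1.0836 = -2.0930 → -2.09.
α₁ = Φ(-2.09) = 0.0183; rank = round(400 × 0.0183) = 7; θ*₍7₎ = 46.81.
Upper: z₀ + z₂ = 1.346; 1 − a(z₀+z₂) = 0.9421; argument = 1.1297 → 1.13; α₂ = 0.8708; rank = 348; θ*₍348₎ = 50.94.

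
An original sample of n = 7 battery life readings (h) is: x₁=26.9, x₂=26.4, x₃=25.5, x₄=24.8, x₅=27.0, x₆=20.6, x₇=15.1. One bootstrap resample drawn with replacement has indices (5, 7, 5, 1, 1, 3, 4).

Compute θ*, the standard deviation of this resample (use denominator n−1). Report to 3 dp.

Resample values: 27.0, 15.1, 27.0, 26.9, 26.9, 25.5, 24.8.
Mean = 24.7429; sum of squared deviations = 113.0571
s² = 113.0571 / 6 = 18.8429
s = √18.8429 = 4.341

θ* = 4.341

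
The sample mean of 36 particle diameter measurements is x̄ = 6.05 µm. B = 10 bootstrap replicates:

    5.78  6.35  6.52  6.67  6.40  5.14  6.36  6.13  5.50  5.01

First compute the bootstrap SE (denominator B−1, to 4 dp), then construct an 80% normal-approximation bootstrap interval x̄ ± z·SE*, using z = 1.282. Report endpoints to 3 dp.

Mean of replicates = 5.9860; sum of squared deviations = 3.1644; SE* = √(3.1644/9) = 0.5930
Margin = 1.282 × 0.5930 = 0.7602
Interval: 6.05 ± 0.7602

(5.290, 6.810)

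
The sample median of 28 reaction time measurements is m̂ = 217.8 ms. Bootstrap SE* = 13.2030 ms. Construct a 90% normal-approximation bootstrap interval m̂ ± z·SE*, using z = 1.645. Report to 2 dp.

(196.08, 239.52)

Margin = 1.645 × 13.2030 = 21.719
Interval: 217.8 ± 21.719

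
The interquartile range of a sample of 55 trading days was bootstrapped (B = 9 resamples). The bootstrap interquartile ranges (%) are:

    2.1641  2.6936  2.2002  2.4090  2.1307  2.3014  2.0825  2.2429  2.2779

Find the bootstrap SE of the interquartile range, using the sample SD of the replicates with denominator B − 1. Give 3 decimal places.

SE* = 0.184

Bootstrap SE is the standard deviation of the 9 replicate interquartile ranges.
Mean of replicates: (2.1641 + 2.6936 + 2.2002 + 2.4090 + 2.1307 + 2.3014 + 2.0825 + 2.2429 + 2.2779) / 9 = 20.50230 / 9 = 2.27803
Sum of squared deviations: (−0.11393)² + (+0.41557)² + (−0.07783)² + (+0.13097)² + (−0.14733)² + (+0.02337)² + (−0.19553)² + (−0.03513)² + (−0.00013)² = 0.27061
Variance = 0.27061 / 8 = 0.03383
SE* = √0.03383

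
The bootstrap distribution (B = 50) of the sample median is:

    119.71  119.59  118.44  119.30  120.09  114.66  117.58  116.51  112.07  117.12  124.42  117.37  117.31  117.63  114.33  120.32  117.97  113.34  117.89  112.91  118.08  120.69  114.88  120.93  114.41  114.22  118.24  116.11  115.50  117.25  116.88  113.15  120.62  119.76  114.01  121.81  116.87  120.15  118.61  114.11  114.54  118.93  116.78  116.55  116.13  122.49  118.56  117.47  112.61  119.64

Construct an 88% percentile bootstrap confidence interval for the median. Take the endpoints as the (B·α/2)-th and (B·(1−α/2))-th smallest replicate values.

Sorted replicates: 112.07, 112.61, 112.91, 113.15, 113.34, 114.01, 114.11, 114.22, 114.33, 114.41, 114.54, 114.66, 114.88, 115.50, 116.11, 116.13, 116.51, 116.55, 116.78, 116.87, 116.88, 117.12, 117.25, 117.31, 117.37, 117.47, 117.58, 117.63, 117.89, 117.97, 118.08, 118.24, 118.44, 118.56, 118.61, 118.93, 119.30, 119.59, 119.64, 119.71, 119.76, 120.09, 120.15, 120.32, 120.62, 120.69, 120.93, 121.81, 122.49, 124.42
α = 0.12; lower rank = 50 × 0.060 = 3; upper rank = 50 × 0.940 = 47.
The 3rd smallest replicate is 112.91; the 47th is 120.93.

(112.91, 120.93)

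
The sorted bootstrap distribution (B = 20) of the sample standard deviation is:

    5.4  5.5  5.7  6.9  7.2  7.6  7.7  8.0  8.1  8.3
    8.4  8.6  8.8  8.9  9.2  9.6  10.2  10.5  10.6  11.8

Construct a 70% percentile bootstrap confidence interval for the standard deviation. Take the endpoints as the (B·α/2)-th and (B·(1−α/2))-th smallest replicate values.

α = 0.30; lower rank = 20 × 0.150 = 3; upper rank = 20 × 0.850 = 17.
The 3rd smallest replicate is 5.7; the 17th is 10.2.

(5.7, 10.2)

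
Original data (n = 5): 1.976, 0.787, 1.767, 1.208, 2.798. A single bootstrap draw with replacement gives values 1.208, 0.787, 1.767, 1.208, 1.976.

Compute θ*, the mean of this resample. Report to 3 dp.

θ* = 1.389

Mean = (1.208 + 0.787 + 1.767 + 1.208 + 1.976) / 5 = 6.9460 / 5 = 1.389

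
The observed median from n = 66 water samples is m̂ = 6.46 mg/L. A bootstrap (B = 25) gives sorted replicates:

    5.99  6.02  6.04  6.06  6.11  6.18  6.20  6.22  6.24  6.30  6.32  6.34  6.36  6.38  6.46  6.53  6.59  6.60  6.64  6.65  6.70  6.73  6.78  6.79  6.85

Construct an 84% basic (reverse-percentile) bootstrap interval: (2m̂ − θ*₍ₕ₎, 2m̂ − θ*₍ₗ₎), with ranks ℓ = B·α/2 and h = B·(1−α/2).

Percentile endpoints at ranks 2 and 23: θ*₍2₎ = 6.02, θ*₍23₎ = 6.78.
Basic interval reflects these around m̂:
  lower = 2 × 6.46 − 6.78 = 6.14
  upper = 2 × 6.46 − 6.02 = 6.90

(6.14, 6.90)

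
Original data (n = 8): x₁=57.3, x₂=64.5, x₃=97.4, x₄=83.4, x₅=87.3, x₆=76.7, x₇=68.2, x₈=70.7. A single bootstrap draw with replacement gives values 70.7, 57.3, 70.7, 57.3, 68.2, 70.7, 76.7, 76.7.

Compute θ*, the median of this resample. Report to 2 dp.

θ* = 70.70

Sorted: 57.3, 57.3, 68.2, 70.7, 70.7, 70.7, 76.7, 76.7
Median = average of the two middle values = 70.70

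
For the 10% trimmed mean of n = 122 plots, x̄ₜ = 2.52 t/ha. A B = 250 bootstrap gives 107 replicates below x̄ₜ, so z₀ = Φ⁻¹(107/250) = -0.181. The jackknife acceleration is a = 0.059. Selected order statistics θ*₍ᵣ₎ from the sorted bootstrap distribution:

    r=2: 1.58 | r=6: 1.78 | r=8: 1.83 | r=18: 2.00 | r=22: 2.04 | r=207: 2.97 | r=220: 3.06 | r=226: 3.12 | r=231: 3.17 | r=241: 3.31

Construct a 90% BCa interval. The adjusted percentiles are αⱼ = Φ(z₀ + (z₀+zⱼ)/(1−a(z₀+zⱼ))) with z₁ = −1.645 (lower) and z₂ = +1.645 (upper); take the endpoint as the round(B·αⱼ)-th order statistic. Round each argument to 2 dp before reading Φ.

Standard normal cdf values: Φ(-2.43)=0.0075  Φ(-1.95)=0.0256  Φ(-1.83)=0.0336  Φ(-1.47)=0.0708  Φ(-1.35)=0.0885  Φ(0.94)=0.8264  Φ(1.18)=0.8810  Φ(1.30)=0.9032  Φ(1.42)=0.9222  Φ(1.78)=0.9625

Lower: z₀ + z₁ = -0.181 + (-1.645) = -1.826; 1 − a(z₀+z₁) = 1 − (0.059)(-1.826) = 1.1077; argument = -0.181 + (-1.826)/1.1077 = -1.8294 → -1.83.
α₁ = Φ(-1.83) = 0.0336; rank = round(250 × 0.0336) = 8; θ*₍8₎ = 1.83.
Upper: z₀ + z₂ = 1.464; 1 − a(z₀+z₂) = 0.9136; argument = 1.4214 → 1.42; α₂ = 0.9222; rank = 231; θ*₍231₎ = 3.17.

(1.83, 3.17)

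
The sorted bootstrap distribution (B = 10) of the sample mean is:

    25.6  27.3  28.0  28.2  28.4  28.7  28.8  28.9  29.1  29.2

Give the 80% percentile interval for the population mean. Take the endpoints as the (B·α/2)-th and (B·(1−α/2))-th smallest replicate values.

α = 0.20; lower rank = 10 × 0.100 = 1; upper rank = 10 × 0.900 = 9.
The 1st smallest replicate is 25.6; the 9th is 29.1.

(25.6, 29.1)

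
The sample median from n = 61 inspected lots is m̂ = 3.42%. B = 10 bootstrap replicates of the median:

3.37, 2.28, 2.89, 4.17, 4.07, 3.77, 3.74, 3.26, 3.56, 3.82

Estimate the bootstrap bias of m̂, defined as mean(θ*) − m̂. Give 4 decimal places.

bias = +0.0730

mean(θ*) = (3.37 + 2.28 + 2.89 + 4.17 + 4.07 + 3.77 + 3.74 + 3.26 + 3.56 + 3.82) / 10 = 3.49300
bias = 3.49300 − 3.42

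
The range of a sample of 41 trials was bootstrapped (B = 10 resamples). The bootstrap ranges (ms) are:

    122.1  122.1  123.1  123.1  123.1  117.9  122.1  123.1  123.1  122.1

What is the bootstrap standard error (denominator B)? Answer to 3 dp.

SE* = 1.503

Bootstrap SE is the standard deviation of the 10 replicate ranges.
Mean of replicates: (122.1 + 122.1 + 123.1 + 123.1 + 123.1 + 117.9 + 122.1 + 123.1 + 123.1 + 122.1) / 10 = 1221.8000 / 10 = 122.1800
Sum of squared deviations: (−0.0800)² + (−0.0800)² + (+0.9200)² + (+0.9200)² + (+0.9200)² + (−4.2800)² + (−0.0800)² + (+0.9200)² + (+0.9200)² + (−0.0800)² = 22.5760
Variance = 22.5760 / 10 = 2.2576
SE* = √2.2576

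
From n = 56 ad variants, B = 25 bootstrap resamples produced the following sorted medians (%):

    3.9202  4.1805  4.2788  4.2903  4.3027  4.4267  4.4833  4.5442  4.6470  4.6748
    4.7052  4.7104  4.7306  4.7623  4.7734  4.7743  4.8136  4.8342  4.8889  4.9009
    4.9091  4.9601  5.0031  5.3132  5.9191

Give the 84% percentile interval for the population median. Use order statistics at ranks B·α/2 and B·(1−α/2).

(4.1805, 5.0031)

α = 0.16; lower rank = 25 × 0.080 = 2; upper rank = 25 × 0.920 = 23.
The 2nd smallest replicate is 4.1805; the 23rd is 5.0031.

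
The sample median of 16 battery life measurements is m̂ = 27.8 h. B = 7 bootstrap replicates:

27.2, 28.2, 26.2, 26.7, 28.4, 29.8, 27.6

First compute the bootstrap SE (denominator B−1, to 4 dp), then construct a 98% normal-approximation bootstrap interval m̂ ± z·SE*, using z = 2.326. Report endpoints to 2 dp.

(25.01, 30.59)

Mean of replicates = 27.7286; sum of squared deviations = 8.6543; SE* = √(8.6543/6) = 1.2010
Margin = 2.326 × 1.2010 = 2.794
Interval: 27.8 ± 2.794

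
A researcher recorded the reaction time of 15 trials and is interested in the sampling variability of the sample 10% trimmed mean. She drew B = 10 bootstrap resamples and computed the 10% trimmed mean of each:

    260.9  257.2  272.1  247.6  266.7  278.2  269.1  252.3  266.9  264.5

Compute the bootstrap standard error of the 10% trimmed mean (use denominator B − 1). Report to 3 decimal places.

SE* = 9.243

Bootstrap SE is the standard deviation of the 10 replicate 10% trimmed means.
Mean of replicates: (260.9 + 257.2 + 272.1 + 247.6 + 266.7 + 278.2 + 269.1 + 252.3 + 266.9 + 264.5) / 10 = 2635.5000 / 10 = 263.5500
Sum of squared deviations: (−2.6500)² + (−6.3500)² + (+8.5500)² + (−15.9500)² + (+3.1500)² + (+14.6500)² + (+5.5500)² + (−11.2500)² + (+3.3500)² + (+0.9500)² = 768.8850
Variance = 768.8850 / 9 = 85.4317
SE* = √85.4317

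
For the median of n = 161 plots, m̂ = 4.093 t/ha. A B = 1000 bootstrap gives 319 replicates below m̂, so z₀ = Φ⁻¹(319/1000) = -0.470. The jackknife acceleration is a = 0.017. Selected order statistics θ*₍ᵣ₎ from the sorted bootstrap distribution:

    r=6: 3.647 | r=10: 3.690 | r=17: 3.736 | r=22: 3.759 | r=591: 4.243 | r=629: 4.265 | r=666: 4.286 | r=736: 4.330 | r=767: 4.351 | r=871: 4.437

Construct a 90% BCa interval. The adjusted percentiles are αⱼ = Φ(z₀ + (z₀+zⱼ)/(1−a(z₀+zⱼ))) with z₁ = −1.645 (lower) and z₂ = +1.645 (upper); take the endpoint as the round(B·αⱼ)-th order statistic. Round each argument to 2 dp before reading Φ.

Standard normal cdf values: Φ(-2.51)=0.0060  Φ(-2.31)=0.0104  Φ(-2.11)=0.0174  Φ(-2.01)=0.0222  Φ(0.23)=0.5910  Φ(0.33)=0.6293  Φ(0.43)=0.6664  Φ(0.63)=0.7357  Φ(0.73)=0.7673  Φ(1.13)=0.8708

Lower: z₀ + z₁ = -0.470 + (-1.645) = -2.115; 1 − a(z₀+z₁) = 1 − (0.017)(-2.115) = 1.0360; argument = -0.470 + (-2.115)/1.0360 = -2.5116 → -2.51.
α₁ = Φ(-2.51) = 0.0060; rank = round(1000 × 0.0060) = 6; θ*₍6₎ = 3.647.
Upper: z₀ + z₂ = 1.175; 1 − a(z₀+z₂) = 0.9800; argument = 0.7289 → 0.73; α₂ = 0.7673; rank = 767; θ*₍767₎ = 4.351.

(3.647, 4.351)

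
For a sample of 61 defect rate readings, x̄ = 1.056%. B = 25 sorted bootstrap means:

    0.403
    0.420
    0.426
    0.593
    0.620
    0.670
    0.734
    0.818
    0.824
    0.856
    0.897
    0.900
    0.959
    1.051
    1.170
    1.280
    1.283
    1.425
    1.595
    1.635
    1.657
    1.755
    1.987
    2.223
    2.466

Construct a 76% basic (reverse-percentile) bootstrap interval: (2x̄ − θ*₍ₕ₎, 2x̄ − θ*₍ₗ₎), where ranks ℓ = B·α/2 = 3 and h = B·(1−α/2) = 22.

(0.357, 1.686)

Percentile endpoints at ranks 3 and 22: θ*₍3₎ = 0.426, θ*₍22₎ = 1.755.
Basic interval reflects these around x̄:
  lower = 2 × 1.056 − 1.755 = 0.357
  upper = 2 × 1.056 − 0.426 = 1.686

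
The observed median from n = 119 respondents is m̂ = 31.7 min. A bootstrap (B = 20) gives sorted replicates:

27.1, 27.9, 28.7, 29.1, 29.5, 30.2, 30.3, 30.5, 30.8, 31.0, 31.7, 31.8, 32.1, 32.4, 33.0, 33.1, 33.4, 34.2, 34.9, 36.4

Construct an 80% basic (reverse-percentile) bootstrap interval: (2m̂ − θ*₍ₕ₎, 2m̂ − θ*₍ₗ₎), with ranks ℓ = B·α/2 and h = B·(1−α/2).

(29.2, 35.5)

Percentile endpoints at ranks 2 and 18: θ*₍2₎ = 27.9, θ*₍18₎ = 34.2.
Basic interval reflects these around m̂:
  lower = 2 × 31.7 − 34.2 = 29.2
  upper = 2 × 31.7 − 27.9 = 35.5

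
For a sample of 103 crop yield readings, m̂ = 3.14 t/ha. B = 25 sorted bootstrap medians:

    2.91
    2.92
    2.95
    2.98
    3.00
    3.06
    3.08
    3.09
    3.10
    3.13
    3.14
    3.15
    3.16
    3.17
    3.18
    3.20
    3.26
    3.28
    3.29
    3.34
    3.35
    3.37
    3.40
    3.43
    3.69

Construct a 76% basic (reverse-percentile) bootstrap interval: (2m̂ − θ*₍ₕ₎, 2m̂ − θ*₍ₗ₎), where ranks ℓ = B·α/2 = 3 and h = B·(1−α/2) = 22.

(2.91, 3.33)

Percentile endpoints at ranks 3 and 22: θ*₍3₎ = 2.95, θ*₍22₎ = 3.37.
Basic interval reflects these around m̂:
  lower = 2 × 3.14 − 3.37 = 2.91
  upper = 2 × 3.14 − 2.95 = 3.33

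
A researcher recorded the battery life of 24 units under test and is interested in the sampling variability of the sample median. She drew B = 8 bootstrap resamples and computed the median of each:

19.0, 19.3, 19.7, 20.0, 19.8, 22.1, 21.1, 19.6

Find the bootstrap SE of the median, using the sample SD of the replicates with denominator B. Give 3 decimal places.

Bootstrap SE is the standard deviation of the 8 replicate medians.
Mean of replicates: (19.0 + 19.3 + 19.7 + 20.0 + 19.8 + 22.1 + 21.1 + 19.6) / 8 = 160.6000 / 8 = 20.0750
Sum of squared deviations: (−1.0750)² + (−0.7750)² + (−0.3750)² + (−0.0750)² + (−0.2750)² + (+2.0250)² + (+1.0250)² + (−0.4750)² = 7.3550
Variance = 7.3550 / 8 = 0.9194
SE* = √0.9194

SE* = 0.959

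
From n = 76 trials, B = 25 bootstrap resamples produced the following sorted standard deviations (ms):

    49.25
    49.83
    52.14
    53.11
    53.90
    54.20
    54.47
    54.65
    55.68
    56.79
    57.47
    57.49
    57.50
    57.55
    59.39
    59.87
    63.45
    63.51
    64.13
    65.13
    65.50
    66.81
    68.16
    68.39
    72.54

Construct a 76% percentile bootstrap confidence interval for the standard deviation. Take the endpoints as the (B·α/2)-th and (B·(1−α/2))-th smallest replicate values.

(52.14, 66.81)

α = 0.24; lower rank = 25 × 0.120 = 3; upper rank = 25 × 0.880 = 22.
The 3rd smallest replicate is 52.14; the 22nd is 66.81.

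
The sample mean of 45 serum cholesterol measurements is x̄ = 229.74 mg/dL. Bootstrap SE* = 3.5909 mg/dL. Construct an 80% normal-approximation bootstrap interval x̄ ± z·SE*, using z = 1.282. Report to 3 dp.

Margin = 1.282 × 3.5909 = 4.6035
Interval: 229.74 ± 4.6035

(225.136, 234.344)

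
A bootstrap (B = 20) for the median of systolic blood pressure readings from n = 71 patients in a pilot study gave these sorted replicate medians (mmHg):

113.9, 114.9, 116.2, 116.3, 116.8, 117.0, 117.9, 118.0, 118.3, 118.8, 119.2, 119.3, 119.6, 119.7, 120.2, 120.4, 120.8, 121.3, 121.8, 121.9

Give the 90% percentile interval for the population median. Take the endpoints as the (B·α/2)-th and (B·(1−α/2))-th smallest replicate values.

α = 0.10; lower rank = 20 × 0.050 = 1; upper rank = 20 × 0.950 = 19.
The 1st smallest replicate is 113.9; the 19th is 121.8.

(113.9, 121.8)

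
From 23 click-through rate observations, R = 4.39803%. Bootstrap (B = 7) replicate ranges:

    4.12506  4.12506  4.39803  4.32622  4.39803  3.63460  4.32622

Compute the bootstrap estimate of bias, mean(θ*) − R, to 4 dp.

mean(θ*) = (4.12506 + 4.12506 + 4.39803 + 4.32622 + 4.39803 + 3.63460 + 4.32622) / 7 = 4.19046
bias = 4.19046 − 4.39803

bias = −0.2076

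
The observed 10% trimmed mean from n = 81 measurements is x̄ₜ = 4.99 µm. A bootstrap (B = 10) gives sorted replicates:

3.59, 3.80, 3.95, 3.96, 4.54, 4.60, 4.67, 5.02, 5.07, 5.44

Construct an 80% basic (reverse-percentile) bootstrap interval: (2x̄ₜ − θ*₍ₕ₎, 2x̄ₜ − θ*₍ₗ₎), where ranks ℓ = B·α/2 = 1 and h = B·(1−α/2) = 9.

Percentile endpoints at ranks 1 and 9: θ*₍1₎ = 3.59, θ*₍9₎ = 5.07.
Basic interval reflects these around x̄ₜ:
  lower = 2 × 4.99 − 5.07 = 4.91
  upper = 2 × 4.99 − 3.59 = 6.39

(4.91, 6.39)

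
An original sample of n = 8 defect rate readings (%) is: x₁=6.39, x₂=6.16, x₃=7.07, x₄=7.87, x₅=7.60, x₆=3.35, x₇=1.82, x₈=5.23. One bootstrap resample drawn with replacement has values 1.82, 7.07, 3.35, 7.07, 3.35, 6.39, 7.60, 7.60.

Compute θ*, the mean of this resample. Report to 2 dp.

θ* = 5.53

Mean = (1.82 + 7.07 + 3.35 + 7.07 + 3.35 + 6.39 + 7.60 + 7.60) / 8 = 44.250 / 8 = 5.53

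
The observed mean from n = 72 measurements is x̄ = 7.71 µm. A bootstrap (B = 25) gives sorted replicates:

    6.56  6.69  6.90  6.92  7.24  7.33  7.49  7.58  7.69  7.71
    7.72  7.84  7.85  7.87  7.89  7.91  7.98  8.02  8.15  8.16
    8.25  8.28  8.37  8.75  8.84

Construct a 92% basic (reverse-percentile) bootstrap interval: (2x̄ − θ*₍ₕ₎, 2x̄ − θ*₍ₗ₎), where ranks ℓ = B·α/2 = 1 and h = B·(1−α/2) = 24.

(6.67, 8.86)

Percentile endpoints at ranks 1 and 24: θ*₍1₎ = 6.56, θ*₍24₎ = 8.75.
Basic interval reflects these around x̄:
  lower = 2 × 7.71 − 8.75 = 6.67
  upper = 2 × 7.71 − 6.56 = 8.86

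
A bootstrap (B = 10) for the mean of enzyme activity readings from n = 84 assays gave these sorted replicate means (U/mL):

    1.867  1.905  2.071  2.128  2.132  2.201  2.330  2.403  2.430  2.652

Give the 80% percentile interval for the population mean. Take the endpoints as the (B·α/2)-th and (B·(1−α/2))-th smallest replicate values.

(1.867, 2.430)

α = 0.20; lower rank = 10 × 0.100 = 1; upper rank = 10 × 0.900 = 9.
The 1st smallest replicate is 1.867; the 9th is 2.430.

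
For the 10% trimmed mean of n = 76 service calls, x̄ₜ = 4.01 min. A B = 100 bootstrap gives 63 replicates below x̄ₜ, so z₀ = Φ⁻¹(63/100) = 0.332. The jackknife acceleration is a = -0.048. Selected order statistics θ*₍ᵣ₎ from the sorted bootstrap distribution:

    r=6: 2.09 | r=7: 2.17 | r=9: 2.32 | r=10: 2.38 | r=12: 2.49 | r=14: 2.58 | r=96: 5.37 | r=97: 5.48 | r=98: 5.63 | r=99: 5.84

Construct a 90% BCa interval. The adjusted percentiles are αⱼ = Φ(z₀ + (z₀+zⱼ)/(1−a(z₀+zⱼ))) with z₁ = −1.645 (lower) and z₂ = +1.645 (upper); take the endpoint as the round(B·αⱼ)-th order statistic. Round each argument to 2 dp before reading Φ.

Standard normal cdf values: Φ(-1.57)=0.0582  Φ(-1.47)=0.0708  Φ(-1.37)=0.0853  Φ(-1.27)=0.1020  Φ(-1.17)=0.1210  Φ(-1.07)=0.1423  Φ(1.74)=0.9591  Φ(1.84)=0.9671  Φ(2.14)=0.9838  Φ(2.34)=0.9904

(2.58, 5.63)

Lower: z₀ + z₁ = 0.332 + (-1.645) = -1.313; 1 − a(z₀+z₁) = 1 − (-0.048)(-1.313) = 0.9370; argument = 0.332 + (-1.313)/0.9370 = -1.0693 → -1.07.
α₁ = Φ(-1.07) = 0.1423; rank = round(100 × 0.1423) = 14; θ*₍14₎ = 2.58.
Upper: z₀ + z₂ = 1.977; 1 − a(z₀+z₂) = 1.0949; argument = 2.1377 → 2.14; α₂ = 0.9838; rank = 98; θ*₍98₎ = 5.63.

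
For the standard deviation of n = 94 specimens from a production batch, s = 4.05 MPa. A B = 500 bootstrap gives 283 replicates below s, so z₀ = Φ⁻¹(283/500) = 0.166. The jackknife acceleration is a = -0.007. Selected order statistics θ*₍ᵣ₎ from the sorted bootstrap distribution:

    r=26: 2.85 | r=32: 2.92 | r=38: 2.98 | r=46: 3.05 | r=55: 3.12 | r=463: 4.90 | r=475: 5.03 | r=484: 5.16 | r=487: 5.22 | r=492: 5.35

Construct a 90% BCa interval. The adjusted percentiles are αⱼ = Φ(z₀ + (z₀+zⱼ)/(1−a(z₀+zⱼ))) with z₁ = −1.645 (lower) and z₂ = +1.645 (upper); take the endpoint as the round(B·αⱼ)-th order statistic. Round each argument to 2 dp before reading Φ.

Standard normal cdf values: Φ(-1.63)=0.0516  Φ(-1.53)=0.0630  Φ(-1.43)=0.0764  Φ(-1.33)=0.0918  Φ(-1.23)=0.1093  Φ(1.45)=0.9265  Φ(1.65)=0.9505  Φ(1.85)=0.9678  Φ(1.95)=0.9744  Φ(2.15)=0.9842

Lower: z₀ + z₁ = 0.166 + (-1.645) = -1.479; 1 − a(z₀+z₁) = 1 − (-0.007)(-1.479) = 0.9896; argument = 0.166 + (-1.479)/0.9896 = -1.3285 → -1.33.
α₁ = Φ(-1.33) = 0.0918; rank = round(500 × 0.0918) = 46; θ*₍46₎ = 3.05.
Upper: z₀ + z₂ = 1.811; 1 − a(z₀+z₂) = 1.0127; argument = 1.9543 → 1.95; α₂ = 0.9744; rank = 487; θ*₍487₎ = 5.22.

(3.05, 5.22)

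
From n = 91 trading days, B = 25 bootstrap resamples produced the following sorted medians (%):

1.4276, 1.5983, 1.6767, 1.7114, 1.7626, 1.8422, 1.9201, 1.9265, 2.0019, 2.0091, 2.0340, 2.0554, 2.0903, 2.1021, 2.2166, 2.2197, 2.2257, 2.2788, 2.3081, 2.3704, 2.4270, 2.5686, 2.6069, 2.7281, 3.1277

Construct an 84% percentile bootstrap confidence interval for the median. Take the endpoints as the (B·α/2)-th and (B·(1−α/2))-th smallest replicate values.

(1.5983, 2.6069)

α = 0.16; lower rank = 25 × 0.080 = 2; upper rank = 25 × 0.920 = 23.
The 2nd smallest replicate is 1.5983; the 23rd is 2.6069.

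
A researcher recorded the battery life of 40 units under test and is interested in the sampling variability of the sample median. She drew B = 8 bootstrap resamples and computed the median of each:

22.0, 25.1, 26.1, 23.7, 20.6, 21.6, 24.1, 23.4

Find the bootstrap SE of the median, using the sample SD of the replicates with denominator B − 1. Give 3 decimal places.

Bootstrap SE is the standard deviation of the 8 replicate medians.
Mean of replicates: (22.0 + 25.1 + 26.1 + 23.7 + 20.6 + 21.6 + 24.1 + 23.4) / 8 = 186.6000 / 8 = 23.3250
Sum of squared deviations: (−1.3250)² + (+1.7750)² + (+2.7750)² + (+0.3750)² + (−2.7250)² + (−1.7250)² + (+0.7750)² + (+0.0750)² = 23.7550
Variance = 23.7550 / 7 = 3.3936
SE* = √3.3936

SE* = 1.842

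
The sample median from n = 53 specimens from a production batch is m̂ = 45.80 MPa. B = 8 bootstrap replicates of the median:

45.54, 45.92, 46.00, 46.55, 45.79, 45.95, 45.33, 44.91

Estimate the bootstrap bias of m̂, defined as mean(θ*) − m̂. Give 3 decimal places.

mean(θ*) = (45.54 + 45.92 + 46.00 + 46.55 + 45.79 + 45.95 + 45.33 + 44.91) / 8 = 45.7488
bias = 45.7488 − 45.80

bias = −0.051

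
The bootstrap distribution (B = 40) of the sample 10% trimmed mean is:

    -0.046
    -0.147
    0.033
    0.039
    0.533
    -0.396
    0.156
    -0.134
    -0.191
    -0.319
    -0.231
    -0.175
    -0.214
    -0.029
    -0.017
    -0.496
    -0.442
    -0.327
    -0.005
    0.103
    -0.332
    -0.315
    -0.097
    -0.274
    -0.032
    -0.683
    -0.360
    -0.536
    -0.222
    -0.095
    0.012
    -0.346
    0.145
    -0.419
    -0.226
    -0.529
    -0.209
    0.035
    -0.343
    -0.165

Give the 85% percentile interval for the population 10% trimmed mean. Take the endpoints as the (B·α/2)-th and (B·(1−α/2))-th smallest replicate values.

(-0.529, 0.103)

Sorted replicates: -0.683, -0.536, -0.529, -0.496, -0.442, -0.419, -0.396, -0.360, -0.346, -0.343, -0.332, -0.327, -0.319, -0.315, -0.274, -0.231, -0.226, -0.222, -0.214, -0.209, -0.191, -0.175, -0.165, -0.147, -0.134, -0.097, -0.095, -0.046, -0.032, -0.029, -0.017, -0.005, 0.012, 0.033, 0.035, 0.039, 0.103, 0.145, 0.156, 0.533
α = 0.15; lower rank = 40 × 0.075 = 3; upper rank = 40 × 0.925 = 37.
The 3rd smallest replicate is -0.529; the 37th is 0.103.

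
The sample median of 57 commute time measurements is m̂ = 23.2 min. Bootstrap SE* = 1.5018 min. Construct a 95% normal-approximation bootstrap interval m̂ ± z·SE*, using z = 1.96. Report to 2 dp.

(20.26, 26.14)

Margin = 1.96 × 1.5018 = 2.944
Interval: 23.2 ± 2.944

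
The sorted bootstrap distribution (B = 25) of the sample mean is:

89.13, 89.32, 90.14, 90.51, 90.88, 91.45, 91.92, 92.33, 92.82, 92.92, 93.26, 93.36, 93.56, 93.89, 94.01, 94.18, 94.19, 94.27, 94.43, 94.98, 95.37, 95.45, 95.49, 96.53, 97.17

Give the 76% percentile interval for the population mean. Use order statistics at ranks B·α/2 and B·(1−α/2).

(90.14, 95.45)

α = 0.24; lower rank = 25 × 0.120 = 3; upper rank = 25 × 0.880 = 22.
The 3rd smallest replicate is 90.14; the 22nd is 95.45.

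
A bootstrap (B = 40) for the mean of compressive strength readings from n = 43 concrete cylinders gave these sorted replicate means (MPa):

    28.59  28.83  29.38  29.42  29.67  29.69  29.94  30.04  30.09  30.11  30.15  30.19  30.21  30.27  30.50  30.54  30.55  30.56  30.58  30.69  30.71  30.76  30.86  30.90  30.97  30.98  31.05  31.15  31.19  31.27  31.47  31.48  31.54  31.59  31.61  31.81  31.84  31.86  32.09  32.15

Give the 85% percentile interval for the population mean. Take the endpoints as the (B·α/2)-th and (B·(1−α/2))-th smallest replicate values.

α = 0.15; lower rank = 40 × 0.075 = 3; upper rank = 40 × 0.925 = 37.
The 3rd smallest replicate is 29.38; the 37th is 31.84.

(29.38, 31.84)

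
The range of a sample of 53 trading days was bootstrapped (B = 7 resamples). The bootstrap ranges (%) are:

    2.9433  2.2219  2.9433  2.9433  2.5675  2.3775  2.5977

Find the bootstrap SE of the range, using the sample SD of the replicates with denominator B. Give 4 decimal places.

Bootstrap SE is the standard deviation of the 7 replicate ranges.
Mean of replicates: (2.9433 + 2.2219 + 2.9433 + 2.9433 + 2.5675 + 2.3775 + 2.5977) / 7 = 18.59450 / 7 = 2.65636
Sum of squared deviations: (+0.28694)² + (−0.43446)² + (+0.28694)² + (+0.28694)² + (−0.08886)² + (−0.27886)² + (−0.05866)² = 0.52486
Variance = 0.52486 / 7 = 0.07498
SE* = √0.07498

SE* = 0.2738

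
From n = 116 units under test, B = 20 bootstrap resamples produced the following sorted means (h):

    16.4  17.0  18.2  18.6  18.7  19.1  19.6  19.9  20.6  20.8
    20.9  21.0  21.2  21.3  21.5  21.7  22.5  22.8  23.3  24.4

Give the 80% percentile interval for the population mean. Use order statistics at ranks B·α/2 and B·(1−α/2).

(17.0, 22.8)

α = 0.20; lower rank = 20 × 0.100 = 2; upper rank = 20 × 0.900 = 18.
The 2nd smallest replicate is 17.0; the 18th is 22.8.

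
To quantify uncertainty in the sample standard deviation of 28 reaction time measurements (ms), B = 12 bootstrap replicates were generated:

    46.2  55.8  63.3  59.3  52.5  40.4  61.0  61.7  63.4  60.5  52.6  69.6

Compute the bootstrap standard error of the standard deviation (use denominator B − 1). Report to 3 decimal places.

SE* = 8.134

Bootstrap SE is the standard deviation of the 12 replicate standard deviations.
Mean of replicates: (46.2 + 55.8 + 63.3 + 59.3 + 52.5 + 40.4 + 61.0 + 61.7 + 63.4 + 60.5 + 52.6 + 69.6) / 12 = 686.3000 / 12 = 57.1917
Sum of squared deviations: (−10.9917)² + (−1.3917)² + (+6.1083)² + (+2.1083)² + (−4.6917)² + (−16.7917)² + (+3.8083)² + (+4.5083)² + (+6.2083)² + (+3.3083)² + (−4.5917)² + (+12.4083)² = 727.8492
Variance = 727.8492 / 11 = 66.1681
SE* = √66.1681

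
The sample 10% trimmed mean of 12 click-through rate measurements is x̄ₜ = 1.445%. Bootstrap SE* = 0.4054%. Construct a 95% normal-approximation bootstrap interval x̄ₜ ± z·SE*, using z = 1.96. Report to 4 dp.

(0.6504, 2.2396)

Margin = 1.96 × 0.4054 = 0.79458
Interval: 1.445 ± 0.79458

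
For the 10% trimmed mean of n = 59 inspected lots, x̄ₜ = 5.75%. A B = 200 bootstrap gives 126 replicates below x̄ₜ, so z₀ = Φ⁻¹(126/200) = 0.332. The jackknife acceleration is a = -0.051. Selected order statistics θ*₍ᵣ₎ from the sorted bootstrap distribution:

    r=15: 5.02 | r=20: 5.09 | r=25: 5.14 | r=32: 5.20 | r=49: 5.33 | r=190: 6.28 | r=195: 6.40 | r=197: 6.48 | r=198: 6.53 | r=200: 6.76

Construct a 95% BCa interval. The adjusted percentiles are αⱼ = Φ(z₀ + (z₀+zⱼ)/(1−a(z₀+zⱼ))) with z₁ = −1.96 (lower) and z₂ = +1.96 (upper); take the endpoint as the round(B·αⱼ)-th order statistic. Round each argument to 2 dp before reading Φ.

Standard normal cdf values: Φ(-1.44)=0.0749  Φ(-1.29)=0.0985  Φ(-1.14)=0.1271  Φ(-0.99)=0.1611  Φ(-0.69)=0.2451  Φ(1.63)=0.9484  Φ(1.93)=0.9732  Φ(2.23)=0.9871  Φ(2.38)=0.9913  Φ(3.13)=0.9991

Lower: z₀ + z₁ = 0.332 + (-1.960) = -1.628; 1 − a(z₀+z₁) = 1 − (-0.051)(-1.628) = 0.9170; argument = 0.332 + (-1.628)/0.9170 = -1.4434 → -1.44.
α₁ = Φ(-1.44) = 0.0749; rank = round(200 × 0.0749) = 15; θ*₍15₎ = 5.02.
Upper: z₀ + z₂ = 2.292; 1 − a(z₀+z₂) = 1.1169; argument = 2.3841 → 2.38; α₂ = 0.9913; rank = 198; θ*₍198₎ = 6.53.

(5.02, 6.53)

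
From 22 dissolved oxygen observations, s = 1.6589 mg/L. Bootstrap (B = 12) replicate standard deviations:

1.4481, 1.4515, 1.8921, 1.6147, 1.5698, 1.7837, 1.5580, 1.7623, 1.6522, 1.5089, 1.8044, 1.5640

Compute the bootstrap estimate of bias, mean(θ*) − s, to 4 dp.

mean(θ*) = (1.4481 + 1.4515 + 1.8921 + 1.6147 + 1.5698 + 1.7837 + 1.5580 + 1.7623 + 1.6522 + 1.5089 + 1.8044 + 1.5640) / 12 = 1.63414
bias = 1.63414 − 1.6589

bias = −0.0248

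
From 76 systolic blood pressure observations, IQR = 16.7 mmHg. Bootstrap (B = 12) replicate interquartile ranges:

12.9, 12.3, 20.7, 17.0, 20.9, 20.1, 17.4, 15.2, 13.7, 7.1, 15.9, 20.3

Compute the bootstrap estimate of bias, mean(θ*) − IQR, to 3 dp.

bias = −0.575

mean(θ*) = (12.9 + 12.3 + 20.7 + 17.0 + 20.9 + 20.1 + 17.4 + 15.2 + 13.7 + 7.1 + 15.9 + 20.3) / 12 = 16.1250
bias = 16.1250 − 16.7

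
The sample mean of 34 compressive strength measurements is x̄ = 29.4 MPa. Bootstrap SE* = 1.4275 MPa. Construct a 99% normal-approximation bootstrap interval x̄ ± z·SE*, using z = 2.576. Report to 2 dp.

Margin = 2.576 × 1.4275 = 3.677
Interval: 29.4 ± 3.677

(25.72, 33.08)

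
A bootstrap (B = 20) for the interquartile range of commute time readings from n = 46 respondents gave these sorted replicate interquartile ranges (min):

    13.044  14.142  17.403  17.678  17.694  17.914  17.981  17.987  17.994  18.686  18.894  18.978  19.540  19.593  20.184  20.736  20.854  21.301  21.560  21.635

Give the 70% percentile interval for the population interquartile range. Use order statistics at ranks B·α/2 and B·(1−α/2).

α = 0.30; lower rank = 20 × 0.150 = 3; upper rank = 20 × 0.850 = 17.
The 3rd smallest replicate is 17.403; the 17th is 20.854.

(17.403, 20.854)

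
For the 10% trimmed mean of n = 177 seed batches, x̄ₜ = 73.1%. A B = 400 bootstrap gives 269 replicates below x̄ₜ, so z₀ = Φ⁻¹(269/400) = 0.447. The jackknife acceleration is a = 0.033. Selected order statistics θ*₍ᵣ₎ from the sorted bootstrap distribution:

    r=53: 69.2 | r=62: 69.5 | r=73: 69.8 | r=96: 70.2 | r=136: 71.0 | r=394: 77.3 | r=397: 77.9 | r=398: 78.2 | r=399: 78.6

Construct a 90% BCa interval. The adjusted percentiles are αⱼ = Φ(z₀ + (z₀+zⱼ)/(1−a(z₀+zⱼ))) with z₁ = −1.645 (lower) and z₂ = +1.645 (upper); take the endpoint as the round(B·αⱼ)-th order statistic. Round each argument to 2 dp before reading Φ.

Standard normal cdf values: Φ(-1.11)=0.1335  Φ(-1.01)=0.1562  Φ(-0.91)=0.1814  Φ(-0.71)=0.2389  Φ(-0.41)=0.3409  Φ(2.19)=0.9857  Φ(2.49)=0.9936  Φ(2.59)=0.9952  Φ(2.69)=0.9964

Lower: z₀ + z₁ = 0.447 + (-1.645) = -1.198; 1 − a(z₀+z₁) = 1 − (0.033)(-1.198) = 1.0395; argument = 0.447 + (-1.198)/1.0395 = -0.7054 → -0.71.
α₁ = Φ(-0.71) = 0.2389; rank = round(400 × 0.2389) = 96; θ*₍96₎ = 70.2.
Upper: z₀ + z₂ = 2.092; 1 − a(z₀+z₂) = 0.9310; argument = 2.6941 → 2.69; α₂ = 0.9964; rank = 399; θ*₍399₎ = 78.6.

(70.2, 78.6)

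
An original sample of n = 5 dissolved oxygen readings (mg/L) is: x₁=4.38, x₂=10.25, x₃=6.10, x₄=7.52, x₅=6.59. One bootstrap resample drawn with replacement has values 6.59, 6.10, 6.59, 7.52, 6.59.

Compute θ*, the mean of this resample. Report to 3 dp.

θ* = 6.678

Mean = (6.59 + 6.10 + 6.59 + 7.52 + 6.59) / 5 = 33.390 / 5 = 6.678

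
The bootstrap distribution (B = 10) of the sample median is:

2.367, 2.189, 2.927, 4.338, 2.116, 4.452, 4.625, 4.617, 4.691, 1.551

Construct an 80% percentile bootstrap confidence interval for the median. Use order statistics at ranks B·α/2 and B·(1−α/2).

Sorted replicates: 1.551, 2.116, 2.189, 2.367, 2.927, 4.338, 4.452, 4.617, 4.625, 4.691
α = 0.20; lower rank = 10 × 0.100 = 1; upper rank = 10 × 0.900 = 9.
The 1st smallest replicate is 1.551; the 9th is 4.625.

(1.551, 4.625)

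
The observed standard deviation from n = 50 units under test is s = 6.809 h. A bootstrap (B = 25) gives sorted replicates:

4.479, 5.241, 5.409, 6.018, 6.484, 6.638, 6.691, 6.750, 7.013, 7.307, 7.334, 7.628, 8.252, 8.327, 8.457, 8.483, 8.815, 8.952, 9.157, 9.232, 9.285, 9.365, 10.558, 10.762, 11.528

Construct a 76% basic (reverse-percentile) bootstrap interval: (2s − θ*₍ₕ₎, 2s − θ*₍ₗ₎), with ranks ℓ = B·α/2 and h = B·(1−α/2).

(4.253, 8.209)

Percentile endpoints at ranks 3 and 22: θ*₍3₎ = 5.409, θ*₍22₎ = 9.365.
Basic interval reflects these around s:
  lower = 2 × 6.809 − 9.365 = 4.253
  upper = 2 × 6.809 − 5.409 = 8.209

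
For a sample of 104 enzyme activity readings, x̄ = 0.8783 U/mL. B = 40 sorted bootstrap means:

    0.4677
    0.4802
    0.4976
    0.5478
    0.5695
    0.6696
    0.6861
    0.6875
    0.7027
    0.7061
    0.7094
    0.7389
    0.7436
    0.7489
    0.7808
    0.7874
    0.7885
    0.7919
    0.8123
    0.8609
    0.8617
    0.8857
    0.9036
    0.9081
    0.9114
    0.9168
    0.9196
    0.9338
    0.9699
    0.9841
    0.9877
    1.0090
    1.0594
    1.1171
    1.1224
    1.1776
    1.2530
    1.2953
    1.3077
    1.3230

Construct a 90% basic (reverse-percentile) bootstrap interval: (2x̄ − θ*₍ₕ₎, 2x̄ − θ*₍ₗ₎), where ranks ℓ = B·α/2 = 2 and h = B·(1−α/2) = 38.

(0.4613, 1.2764)

Percentile endpoints at ranks 2 and 38: θ*₍2₎ = 0.4802, θ*₍38₎ = 1.2953.
Basic interval reflects these around x̄:
  lower = 2 × 0.8783 − 1.2953 = 0.4613
  upper = 2 × 0.8783 − 0.4802 = 1.2764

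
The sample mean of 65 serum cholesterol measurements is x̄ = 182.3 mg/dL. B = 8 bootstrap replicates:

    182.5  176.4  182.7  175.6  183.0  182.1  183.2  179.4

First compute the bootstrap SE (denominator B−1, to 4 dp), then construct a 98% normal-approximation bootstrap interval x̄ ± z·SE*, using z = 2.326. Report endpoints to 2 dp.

(175.11, 189.49)

Mean of replicates = 180.6125; sum of squared deviations = 66.8687; SE* = √(66.8687/7) = 3.0907
Margin = 2.326 × 3.0907 = 7.189
Interval: 182.3 ± 7.189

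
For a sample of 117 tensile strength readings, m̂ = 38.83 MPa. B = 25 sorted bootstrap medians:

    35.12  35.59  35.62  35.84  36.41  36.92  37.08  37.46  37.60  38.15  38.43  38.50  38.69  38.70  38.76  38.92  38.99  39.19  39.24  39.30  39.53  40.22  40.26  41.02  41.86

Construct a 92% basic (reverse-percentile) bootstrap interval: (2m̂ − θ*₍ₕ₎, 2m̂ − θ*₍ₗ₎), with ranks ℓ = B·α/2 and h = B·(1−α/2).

(36.64, 42.54)

Percentile endpoints at ranks 1 and 24: θ*₍1₎ = 35.12, θ*₍24₎ = 41.02.
Basic interval reflects these around m̂:
  lower = 2 × 38.83 − 41.02 = 36.64
  upper = 2 × 38.83 − 35.12 = 42.54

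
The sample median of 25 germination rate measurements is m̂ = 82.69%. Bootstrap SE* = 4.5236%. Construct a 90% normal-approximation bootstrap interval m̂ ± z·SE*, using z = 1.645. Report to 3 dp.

Margin = 1.645 × 4.5236 = 7.4413
Interval: 82.69 ± 7.4413

(75.249, 90.131)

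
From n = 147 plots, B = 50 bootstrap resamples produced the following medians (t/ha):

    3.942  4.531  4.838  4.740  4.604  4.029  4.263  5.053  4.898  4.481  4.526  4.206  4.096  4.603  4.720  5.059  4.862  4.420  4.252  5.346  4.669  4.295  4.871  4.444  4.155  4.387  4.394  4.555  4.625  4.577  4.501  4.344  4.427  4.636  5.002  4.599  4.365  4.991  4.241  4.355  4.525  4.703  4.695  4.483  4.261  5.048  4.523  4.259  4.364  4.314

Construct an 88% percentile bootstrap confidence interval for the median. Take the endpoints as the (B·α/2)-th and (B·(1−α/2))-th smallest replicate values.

Sorted replicates: 3.942, 4.029, 4.096, 4.155, 4.206, 4.241, 4.252, 4.259, 4.261, 4.263, 4.295, 4.314, 4.344, 4.355, 4.364, 4.365, 4.387, 4.394, 4.420, 4.427, 4.444, 4.481, 4.483, 4.501, 4.523, 4.525, 4.526, 4.531, 4.555, 4.577, 4.599, 4.603, 4.604, 4.625, 4.636, 4.669, 4.695, 4.703, 4.720, 4.740, 4.838, 4.862, 4.871, 4.898, 4.991, 5.002, 5.048, 5.053, 5.059, 5.346
α = 0.12; lower rank = 50 × 0.060 = 3; upper rank = 50 × 0.940 = 47.
The 3rd smallest replicate is 4.096; the 47th is 5.048.

(4.096, 5.048)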